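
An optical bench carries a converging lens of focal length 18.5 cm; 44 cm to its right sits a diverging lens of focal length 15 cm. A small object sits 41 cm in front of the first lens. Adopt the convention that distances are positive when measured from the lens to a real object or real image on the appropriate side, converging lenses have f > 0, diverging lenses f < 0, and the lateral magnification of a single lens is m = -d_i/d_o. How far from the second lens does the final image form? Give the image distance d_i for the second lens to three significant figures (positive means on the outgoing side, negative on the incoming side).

-6.10 cm

Applying the thin-lens equation to the first lens, 1/18.5 = 1/41 + 1/d_i1, which gives d_i1 = 33.711 cm.
Object distance for lens 2: d_o2 = 44 - 33.711 = 10.289 cm.
Applying the thin-lens equation again with f_2 = -15 cm and d_o2 = 10.289 cm gives d_i2 = -6.103 cm.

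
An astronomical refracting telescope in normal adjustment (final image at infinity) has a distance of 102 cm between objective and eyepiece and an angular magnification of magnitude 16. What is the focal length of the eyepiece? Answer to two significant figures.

6.0 cm

In normal adjustment the tube length equals f_obj + f_eye and |M| = f_obj/f_eye.
So f_obj = 16 f_eye and 16 f_eye + f_eye = 102 cm, giving f_eye = 102/17 = 6.000 cm and f_obj = 96.000 cm.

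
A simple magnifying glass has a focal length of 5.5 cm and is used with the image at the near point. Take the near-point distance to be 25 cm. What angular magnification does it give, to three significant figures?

M = 1 + D/f = 1 + 25/5.5 = 5.545.

5.55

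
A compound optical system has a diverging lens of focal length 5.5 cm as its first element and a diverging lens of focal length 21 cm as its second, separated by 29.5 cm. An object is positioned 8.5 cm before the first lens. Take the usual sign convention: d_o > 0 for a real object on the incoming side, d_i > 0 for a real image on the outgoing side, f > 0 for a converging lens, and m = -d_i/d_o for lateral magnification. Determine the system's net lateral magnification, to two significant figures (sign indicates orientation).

Lens 1: 1/d_i1 = 1/f_1 - 1/d_o1 = 1/(-5.5) - 1/8.5 = -0.29947 cm^-1, so d_i1 = -3.339 cm.
m_1 = -(-3.339)/8.5 = 0.3929.
The intermediate image is virtual, 3.339 cm to the left of lens 1, so d_o2 = L - d_i1 = 29.5 - (-3.339) = 32.839 cm.
Lens 2: 1/d_i2 = 1/f_2 - 1/d_o2 = 1/(-21) - 1/(32.839) = -0.07807 cm^-1, so d_i2 = -12.809 cm.
m_2 = -(-12.809)/(32.839) = 0.3900.
The system's lateral magnification is m_1 m_2 = (0.3929)(0.3900) = 0.1532.

0.15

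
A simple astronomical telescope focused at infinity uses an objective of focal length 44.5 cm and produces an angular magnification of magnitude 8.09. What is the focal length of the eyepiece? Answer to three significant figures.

5.50 cm

|M| = f_obj/f_eye, so f_eye = f_obj/|M| = 44.5/8.09 = 5.501 cm.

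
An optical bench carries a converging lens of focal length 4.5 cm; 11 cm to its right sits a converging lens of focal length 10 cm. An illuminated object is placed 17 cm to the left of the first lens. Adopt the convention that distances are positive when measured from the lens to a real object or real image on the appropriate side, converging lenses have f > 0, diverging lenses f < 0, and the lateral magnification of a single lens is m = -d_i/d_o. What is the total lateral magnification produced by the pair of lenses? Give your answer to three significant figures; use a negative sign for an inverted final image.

-0.703

First lens: d_i1 = 1/(1/4.5 - 1/17) = 6.120 cm.
m_1 = -(6.120)/17 = -0.3600.
That image sits 4.880 cm in front of the second lens, so d_o2 = 4.880 cm.
Second lens: d_i2 = 1/(1/10 - 1/(4.880)) = -9.531 cm.
m_2 = -(-9.531)/(4.880) = 1.9531.
Overall magnification: m = m_1 m_2 = -0.7031.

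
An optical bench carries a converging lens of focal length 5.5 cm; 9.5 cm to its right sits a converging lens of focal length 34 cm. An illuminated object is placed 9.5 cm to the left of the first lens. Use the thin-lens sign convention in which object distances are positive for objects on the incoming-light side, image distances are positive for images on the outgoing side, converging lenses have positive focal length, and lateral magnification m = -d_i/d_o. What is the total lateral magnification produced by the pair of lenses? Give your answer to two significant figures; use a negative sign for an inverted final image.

Applying the thin-lens equation to the first lens, 1/5.5 = 1/9.5 + 1/d_i1, which gives d_i1 = 13.062 cm.
Its lateral magnification is m_1 = -d_i1/d_o1 = -(13.062)/9.5 = -1.3750.
Since 13.062 cm > 9.5 cm, the first image lies past the second lens and serves as a virtual object: d_o2 = L - d_i1 = -3.562 cm.
Applying the thin-lens equation again with f_2 = 34 cm and d_o2 = -3.562 cm gives d_i2 = 3.225 cm.
m_2 = -(3.225)/(-3.562) = 0.9052.
Total m = m_1 x m_2 = (-1.3750)(0.9052) = -1.2446.

-1.2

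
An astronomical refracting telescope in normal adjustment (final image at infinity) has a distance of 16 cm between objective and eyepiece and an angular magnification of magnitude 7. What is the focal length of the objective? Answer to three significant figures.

14.0 cm

In normal adjustment the tube length equals f_obj + f_eye and |M| = f_obj/f_eye.
So f_obj = 7 f_eye and 7 f_eye + f_eye = 16 cm, giving f_eye = 16/8 = 2.000 cm and f_obj = 14.000 cm.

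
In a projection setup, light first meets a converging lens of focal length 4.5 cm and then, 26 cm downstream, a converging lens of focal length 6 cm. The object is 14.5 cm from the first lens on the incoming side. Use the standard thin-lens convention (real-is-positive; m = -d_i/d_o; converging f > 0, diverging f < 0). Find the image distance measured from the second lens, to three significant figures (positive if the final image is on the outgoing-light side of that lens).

Lens 1: 1/d_i1 = 1/f_1 - 1/d_o1 = 1/4.5 - 1/14.5 = 0.15326 cm^-1, so d_i1 = 6.525 cm.
That image sits 19.475 cm in front of the second lens, so d_o2 = 19.475 cm.
Lens 2: 1/d_i2 = 1/f_2 - 1/d_o2 = 1/6 - 1/(19.475) = 0.11532 cm^-1, so d_i2 = 8.672 cm.

8.67 cm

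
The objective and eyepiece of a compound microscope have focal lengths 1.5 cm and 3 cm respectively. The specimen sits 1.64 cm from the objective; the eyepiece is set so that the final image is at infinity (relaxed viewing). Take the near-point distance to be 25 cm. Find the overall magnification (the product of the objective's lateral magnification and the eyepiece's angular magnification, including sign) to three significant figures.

-89.3

Objective: 1/d_i = 1/f_obj - 1/d_o = 1/1.5 - 1/1.64 = 0.05691 cm^-1, so d_i = 17.571 cm.
m_obj = -d_i/d_o = -17.571/1.64 = -10.714.
Eyepiece angular magnification (image at infinity): M_eye = D/f_e = 25/3 = 8.333.
Overall M = m_obj x M_eye = (-10.714)(8.333) = -89.29.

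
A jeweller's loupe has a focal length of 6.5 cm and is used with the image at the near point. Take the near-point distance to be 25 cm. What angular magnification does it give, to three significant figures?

M = 1 + D/f = 1 + 25/6.5 = 4.846.

4.85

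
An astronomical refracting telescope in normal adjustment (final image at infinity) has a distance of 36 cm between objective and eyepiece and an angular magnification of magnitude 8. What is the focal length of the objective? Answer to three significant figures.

In normal adjustment the tube length equals f_obj + f_eye and |M| = f_obj/f_eye.
So f_obj = 8 f_eye and 8 f_eye + f_eye = 36 cm, giving f_eye = 36/9 = 4.000 cm and f_obj = 32.000 cm.

32.0 cm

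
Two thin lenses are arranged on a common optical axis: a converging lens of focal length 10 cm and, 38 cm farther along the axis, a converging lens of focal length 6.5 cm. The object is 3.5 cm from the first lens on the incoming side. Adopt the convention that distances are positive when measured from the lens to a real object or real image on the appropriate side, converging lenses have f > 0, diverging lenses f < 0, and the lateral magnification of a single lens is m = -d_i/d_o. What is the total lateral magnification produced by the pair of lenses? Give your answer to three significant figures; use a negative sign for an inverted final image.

First lens: d_i1 = 1/(1/10 - 1/3.5) = -5.385 cm.
m_1 = -(-5.385)/3.5 = 1.5385.
The intermediate image is virtual, 5.385 cm to the left of lens 1, so d_o2 = L - d_i1 = 38 - (-5.385) = 43.385 cm.
Second lens: d_i2 = 1/(1/6.5 - 1/(43.385)) = 7.645 cm.
m_2 = -(7.645)/(43.385) = -0.1762.
Overall magnification: m = m_1 m_2 = -0.2711.

-0.271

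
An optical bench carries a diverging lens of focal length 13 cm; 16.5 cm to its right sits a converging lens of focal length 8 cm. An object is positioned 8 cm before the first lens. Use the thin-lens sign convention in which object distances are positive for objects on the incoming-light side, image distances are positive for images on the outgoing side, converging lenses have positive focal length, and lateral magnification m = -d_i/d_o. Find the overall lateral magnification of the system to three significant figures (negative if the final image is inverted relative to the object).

Applying the thin-lens equation to the first lens, 1/(-13) = 1/8 + 1/d_i1, which gives d_i1 = -4.952 cm.
Its lateral magnification is m_1 = -d_i1/d_o1 = -(-4.952)/8 = 0.6190.
With d_i1 < 0 the first image is virtual and lies on the object side; the object distance for lens 2 is d_o2 = 16.5 - (-4.952) = 21.452 cm.
Applying the thin-lens equation again with f_2 = 8 cm and d_o2 = 21.452 cm gives d_i2 = 12.758 cm.
m_2 = -(12.758)/(21.452) = -0.5947.
Overall magnification: m = m_1 m_2 = -0.3681.

-0.368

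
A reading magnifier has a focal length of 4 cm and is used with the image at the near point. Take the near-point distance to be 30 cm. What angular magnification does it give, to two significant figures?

8.5

M = 1 + D/f = 1 + 30/4 = 8.500.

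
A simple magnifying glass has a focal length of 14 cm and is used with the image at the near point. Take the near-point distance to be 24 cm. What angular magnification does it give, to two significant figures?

M = 1 + D/f = 1 + 24/14 = 2.714.

2.7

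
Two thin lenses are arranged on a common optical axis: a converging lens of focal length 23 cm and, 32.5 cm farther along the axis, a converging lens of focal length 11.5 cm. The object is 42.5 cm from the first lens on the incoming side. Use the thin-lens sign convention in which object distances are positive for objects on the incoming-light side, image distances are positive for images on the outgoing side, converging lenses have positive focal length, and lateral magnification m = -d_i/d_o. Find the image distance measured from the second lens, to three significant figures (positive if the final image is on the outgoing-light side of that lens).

Lens 1: 1/d_i1 = 1/f_1 - 1/d_o1 = 1/23 - 1/42.5 = 0.01995 cm^-1, so d_i1 = 50.128 cm.
This image would form 50.128 cm past lens 1, i.e. 17.628 cm beyond lens 2, so it is a virtual object for lens 2: d_o2 = 32.5 - 50.128 = -17.628 cm.
Lens 2: 1/d_i2 = 1/f_2 - 1/d_o2 = 1/11.5 - 1/(-17.628) = 0.14368 cm^-1, so d_i2 = 6.960 cm.

6.96 cm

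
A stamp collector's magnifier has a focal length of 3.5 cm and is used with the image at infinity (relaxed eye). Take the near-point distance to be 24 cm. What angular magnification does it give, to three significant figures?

6.86

M = D/f = 24/3.5 = 6.857.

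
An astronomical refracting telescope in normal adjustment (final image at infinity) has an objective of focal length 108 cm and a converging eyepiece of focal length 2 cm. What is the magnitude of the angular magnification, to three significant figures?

54.0

|M| = f_obj/|f_eye| = 108/2 = 54.000.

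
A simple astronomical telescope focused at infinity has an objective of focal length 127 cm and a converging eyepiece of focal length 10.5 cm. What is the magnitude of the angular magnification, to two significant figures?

|M| = f_obj/|f_eye| = 127/10.5 = 12.095.

12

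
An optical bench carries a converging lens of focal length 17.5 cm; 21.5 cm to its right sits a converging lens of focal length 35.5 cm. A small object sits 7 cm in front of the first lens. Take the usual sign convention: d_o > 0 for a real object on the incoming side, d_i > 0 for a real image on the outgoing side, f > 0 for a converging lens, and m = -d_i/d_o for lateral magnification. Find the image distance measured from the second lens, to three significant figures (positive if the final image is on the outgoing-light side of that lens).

First lens: d_i1 = 1/(1/17.5 - 1/7) = -11.667 cm.
With d_i1 < 0 the first image is virtual and lies on the object side; the object distance for lens 2 is d_o2 = 21.5 - (-11.667) = 33.167 cm.
Second lens: d_i2 = 1/(1/35.5 - 1/(33.167)) = -504.607 cm.

-505 cm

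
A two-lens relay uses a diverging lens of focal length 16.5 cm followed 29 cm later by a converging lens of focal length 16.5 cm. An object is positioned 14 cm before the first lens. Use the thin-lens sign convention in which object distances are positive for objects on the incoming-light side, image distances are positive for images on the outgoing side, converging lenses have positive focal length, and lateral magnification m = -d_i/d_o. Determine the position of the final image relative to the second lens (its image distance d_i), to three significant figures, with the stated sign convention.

First lens: d_i1 = 1/(1/(-16.5) - 1/14) = -7.574 cm.
With d_i1 < 0 the first image is virtual and lies on the object side; the object distance for lens 2 is d_o2 = 29 - (-7.574) = 36.574 cm.
Second lens: d_i2 = 1/(1/16.5 - 1/(36.574)) = 30.062 cm.

30.1 cm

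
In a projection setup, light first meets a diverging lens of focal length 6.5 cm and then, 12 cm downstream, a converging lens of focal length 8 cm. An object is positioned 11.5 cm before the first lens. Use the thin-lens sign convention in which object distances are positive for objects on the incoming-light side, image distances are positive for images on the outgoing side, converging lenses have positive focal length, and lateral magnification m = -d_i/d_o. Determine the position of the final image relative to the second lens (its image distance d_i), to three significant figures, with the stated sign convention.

15.9 cm

First lens: d_i1 = 1/(1/(-6.5) - 1/11.5) = -4.153 cm.
The intermediate image is virtual, 4.153 cm to the left of lens 1, so d_o2 = L - d_i1 = 12 - (-4.153) = 16.153 cm.
Second lens: d_i2 = 1/(1/8 - 1/(16.153)) = 15.850 cm.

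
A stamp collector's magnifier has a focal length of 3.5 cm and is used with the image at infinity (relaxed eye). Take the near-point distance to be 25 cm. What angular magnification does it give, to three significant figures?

7.14

M = D/f = 25/3.5 = 7.143.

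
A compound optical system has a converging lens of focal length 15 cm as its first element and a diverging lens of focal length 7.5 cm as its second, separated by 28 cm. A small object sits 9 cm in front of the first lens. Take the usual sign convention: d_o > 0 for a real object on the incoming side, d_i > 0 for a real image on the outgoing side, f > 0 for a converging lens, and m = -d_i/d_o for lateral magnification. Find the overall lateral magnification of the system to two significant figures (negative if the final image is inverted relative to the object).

Applying the thin-lens equation to the first lens, 1/15 = 1/9 + 1/d_i1, which gives d_i1 = -22.500 cm.
Its lateral magnification is m_1 = -d_i1/d_o1 = -(-22.500)/9 = 2.5000.
The intermediate image is virtual, 22.500 cm to the left of lens 1, so d_o2 = L - d_i1 = 28 - (-22.500) = 50.500 cm.
Applying the thin-lens equation again with f_2 = -7.5 cm and d_o2 = 50.500 cm gives d_i2 = -6.530 cm.
m_2 = -(-6.530)/(50.500) = 0.1293.
The system's lateral magnification is m_1 m_2 = (2.5000)(0.1293) = 0.3233.

0.32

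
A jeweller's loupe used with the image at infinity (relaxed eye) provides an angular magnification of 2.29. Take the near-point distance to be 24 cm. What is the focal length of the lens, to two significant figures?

10 cm

For the image at infinity, M = D/f.
f = D/M = 24/2.29 = 10.480 cm.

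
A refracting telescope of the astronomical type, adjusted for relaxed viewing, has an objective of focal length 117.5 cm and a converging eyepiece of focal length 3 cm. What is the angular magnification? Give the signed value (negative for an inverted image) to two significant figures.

M = -f_obj/f_eye = -117.5/(3) = -39.167.

-39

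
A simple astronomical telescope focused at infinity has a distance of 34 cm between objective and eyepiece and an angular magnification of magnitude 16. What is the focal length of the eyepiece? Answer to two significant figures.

2.0 cm

In normal adjustment the tube length equals f_obj + f_eye and |M| = f_obj/f_eye.
So f_obj = 16 f_eye and 16 f_eye + f_eye = 34 cm, giving f_eye = 34/17 = 2.000 cm and f_obj = 32.000 cm.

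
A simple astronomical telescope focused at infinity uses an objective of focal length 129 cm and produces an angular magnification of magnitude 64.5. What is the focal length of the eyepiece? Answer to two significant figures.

2.0 cm

|M| = f_obj/f_eye, so f_eye = f_obj/|M| = 129/64.5 = 2.000 cm.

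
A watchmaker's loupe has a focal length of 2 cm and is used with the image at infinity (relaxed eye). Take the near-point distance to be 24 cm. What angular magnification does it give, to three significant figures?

M = D/f = 24/2 = 12.000.

12.0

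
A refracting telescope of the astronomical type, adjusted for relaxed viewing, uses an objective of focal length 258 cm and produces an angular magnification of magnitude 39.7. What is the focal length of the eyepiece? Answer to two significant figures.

6.5 cm

|M| = f_obj/f_eye, so f_eye = f_obj/|M| = 258/39.7 = 6.499 cm.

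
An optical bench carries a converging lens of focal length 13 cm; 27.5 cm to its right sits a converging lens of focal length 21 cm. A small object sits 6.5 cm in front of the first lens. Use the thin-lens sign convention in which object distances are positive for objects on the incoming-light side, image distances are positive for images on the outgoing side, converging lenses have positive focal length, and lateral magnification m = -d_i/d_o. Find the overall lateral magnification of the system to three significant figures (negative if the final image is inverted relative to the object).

-2.15

First lens: d_i1 = 1/(1/13 - 1/6.5) = -13.000 cm.
m_1 = -(-13.000)/6.5 = 2.0000.
With d_i1 < 0 the first image is virtual and lies on the object side; the object distance for lens 2 is d_o2 = 27.5 - (-13.000) = 40.500 cm.
Second lens: d_i2 = 1/(1/21 - 1/(40.500)) = 43.615 cm.
m_2 = -(43.615)/(40.500) = -1.0769.
The system's lateral magnification is m_1 m_2 = (2.0000)(-1.0769) = -2.1538.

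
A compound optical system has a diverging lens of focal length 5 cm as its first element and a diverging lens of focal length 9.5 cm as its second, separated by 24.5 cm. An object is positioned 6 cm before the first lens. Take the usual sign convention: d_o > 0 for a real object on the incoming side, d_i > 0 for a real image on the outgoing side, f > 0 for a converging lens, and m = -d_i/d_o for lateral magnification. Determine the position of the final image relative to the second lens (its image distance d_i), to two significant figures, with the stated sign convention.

-7.0 cm

Applying the thin-lens equation to the first lens, 1/(-5) = 1/6 + 1/d_i1, which gives d_i1 = -2.727 cm.
The intermediate image is virtual, 2.727 cm to the left of lens 1, so d_o2 = L - d_i1 = 24.5 - (-2.727) = 27.227 cm.
Applying the thin-lens equation again with f_2 = -9.5 cm and d_o2 = 27.227 cm gives d_i2 = -7.043 cm.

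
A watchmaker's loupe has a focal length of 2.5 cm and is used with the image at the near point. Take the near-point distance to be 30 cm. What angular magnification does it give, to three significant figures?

M = 1 + D/f = 1 + 30/2.5 = 13.000.

13.0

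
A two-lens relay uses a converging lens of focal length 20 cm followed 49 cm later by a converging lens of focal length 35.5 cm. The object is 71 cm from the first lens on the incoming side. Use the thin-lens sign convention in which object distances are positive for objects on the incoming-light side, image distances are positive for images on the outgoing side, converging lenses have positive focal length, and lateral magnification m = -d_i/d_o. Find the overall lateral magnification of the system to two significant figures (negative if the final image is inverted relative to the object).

-0.97

Lens 1: 1/d_i1 = 1/f_1 - 1/d_o1 = 1/20 - 1/71 = 0.03592 cm^-1, so d_i1 = 27.843 cm.
m_1 = -(27.843)/71 = -0.3922.
That image sits 21.157 cm in front of the second lens, so d_o2 = 21.157 cm.
Lens 2: 1/d_i2 = 1/f_2 - 1/d_o2 = 1/35.5 - 1/(21.157) = -0.01910 cm^-1, so d_i2 = -52.364 cm.
m_2 = -(-52.364)/(21.157) = 2.4751.
Total m = m_1 x m_2 = (-0.3922)(2.4751) = -0.9706.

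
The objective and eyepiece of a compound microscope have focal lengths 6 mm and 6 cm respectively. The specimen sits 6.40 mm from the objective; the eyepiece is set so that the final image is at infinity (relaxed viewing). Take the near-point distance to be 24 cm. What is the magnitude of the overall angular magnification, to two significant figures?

Convert to cm: f_obj = 6 mm = 0.6 cm; d_o = 6.40 mm = 0.64 cm.
Objective: 1/d_i = 1/f_obj - 1/d_o = 1/0.6 - 1/0.64 = 0.10417 cm^-1, so d_i = 9.600 cm.
m_obj = -d_i/d_o = -9.600/0.64 = -15.000.
Eyepiece angular magnification (image at infinity): M_eye = D/f_e = 24/6 = 4.000.
Overall M = m_obj x M_eye = (-15.000)(4.000) = -60.00.
|M| = 60.00.

60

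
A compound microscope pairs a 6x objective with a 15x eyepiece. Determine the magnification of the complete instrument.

90

The overall magnification of a compound microscope is the product of the objective and eyepiece magnifications:
M = M_obj x M_eye = 6 x 15 = 90.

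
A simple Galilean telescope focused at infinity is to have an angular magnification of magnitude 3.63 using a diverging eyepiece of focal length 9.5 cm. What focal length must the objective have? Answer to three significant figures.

34.5 cm

|M| = f_obj/|f_eye|, so f_obj = |M| x |f_eye| = 3.63 x 9.5 = 34.485 cm.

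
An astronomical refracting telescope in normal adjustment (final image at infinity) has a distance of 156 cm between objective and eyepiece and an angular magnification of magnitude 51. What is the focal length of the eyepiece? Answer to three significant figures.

In normal adjustment the tube length equals f_obj + f_eye and |M| = f_obj/f_eye.
So f_obj = 51 f_eye and 51 f_eye + f_eye = 156 cm, giving f_eye = 156/52 = 3.000 cm and f_obj = 153.000 cm.

3.00 cm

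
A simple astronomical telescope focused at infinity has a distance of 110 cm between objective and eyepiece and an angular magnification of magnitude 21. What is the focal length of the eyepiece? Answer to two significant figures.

5.0 cm

In normal adjustment the tube length equals f_obj + f_eye and |M| = f_obj/f_eye.
So f_obj = 21 f_eye and 21 f_eye + f_eye = 110 cm, giving f_eye = 110/22 = 5.000 cm and f_obj = 105.000 cm.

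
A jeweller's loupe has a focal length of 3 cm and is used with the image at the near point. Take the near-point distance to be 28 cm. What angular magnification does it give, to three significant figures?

M = 1 + D/f = 1 + 28/3 = 10.333.

10.3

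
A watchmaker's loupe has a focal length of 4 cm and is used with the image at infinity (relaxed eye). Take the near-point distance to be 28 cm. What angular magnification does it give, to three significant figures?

7.00

M = D/f = 28/4 = 7.000.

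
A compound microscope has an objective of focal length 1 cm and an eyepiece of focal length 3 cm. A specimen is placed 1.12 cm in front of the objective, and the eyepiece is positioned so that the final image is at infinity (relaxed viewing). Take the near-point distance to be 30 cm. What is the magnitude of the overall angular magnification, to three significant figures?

83.3

Objective: 1/d_i = 1/f_obj - 1/d_o = 1/1 - 1/1.12 = 0.10714 cm^-1, so d_i = 9.333 cm.
m_obj = -d_i/d_o = -9.333/1.12 = -8.333.
Eyepiece angular magnification (image at infinity): M_eye = D/f_e = 30/3 = 10.000.
Overall M = m_obj x M_eye = (-8.333)(10.000) = -83.33.
|M| = 83.33.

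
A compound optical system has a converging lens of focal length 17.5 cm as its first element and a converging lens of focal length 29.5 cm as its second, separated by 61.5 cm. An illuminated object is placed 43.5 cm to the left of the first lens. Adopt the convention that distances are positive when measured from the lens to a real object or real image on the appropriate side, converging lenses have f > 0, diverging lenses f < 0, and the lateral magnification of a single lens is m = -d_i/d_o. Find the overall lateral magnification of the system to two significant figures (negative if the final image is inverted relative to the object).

7.3

Applying the thin-lens equation to the first lens, 1/17.5 = 1/43.5 + 1/d_i1, which gives d_i1 = 29.279 cm.
Its lateral magnification is m_1 = -d_i1/d_o1 = -(29.279)/43.5 = -0.6731.
The intermediate image is 29.279 cm to the right of lens 1, so d_o2 = L - d_i1 = 61.5 - 29.279 = 32.221 cm.
Applying the thin-lens equation again with f_2 = 29.5 cm and d_o2 = 32.221 cm gives d_i2 = 349.309 cm.
m_2 = -(349.309)/(32.221) = -10.8410.
Overall magnification: m = m_1 m_2 = 7.2968.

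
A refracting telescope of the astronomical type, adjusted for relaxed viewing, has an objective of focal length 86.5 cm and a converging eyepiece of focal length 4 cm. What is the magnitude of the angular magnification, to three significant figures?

21.6

|M| = f_obj/|f_eye| = 86.5/4 = 21.625.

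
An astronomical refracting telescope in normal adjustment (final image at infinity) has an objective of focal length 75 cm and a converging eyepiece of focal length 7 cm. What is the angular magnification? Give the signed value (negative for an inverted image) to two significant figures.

-11

M = -f_obj/f_eye = -75/(7) = -10.714.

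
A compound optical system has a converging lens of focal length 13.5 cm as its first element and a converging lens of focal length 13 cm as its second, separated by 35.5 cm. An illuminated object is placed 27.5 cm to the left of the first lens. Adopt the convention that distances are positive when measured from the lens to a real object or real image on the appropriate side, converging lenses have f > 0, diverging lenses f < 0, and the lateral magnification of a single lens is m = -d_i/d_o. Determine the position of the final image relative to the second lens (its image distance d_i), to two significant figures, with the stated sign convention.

-29 cm

Lens 1: 1/d_i1 = 1/f_1 - 1/d_o1 = 1/13.5 - 1/27.5 = 0.03771 cm^-1, so d_i1 = 26.518 cm.
That image sits 8.982 cm in front of the second lens, so d_o2 = 8.982 cm.
Lens 2: 1/d_i2 = 1/f_2 - 1/d_o2 = 1/13 - 1/(8.982) = -0.03441 cm^-1, so d_i2 = -29.062 cm.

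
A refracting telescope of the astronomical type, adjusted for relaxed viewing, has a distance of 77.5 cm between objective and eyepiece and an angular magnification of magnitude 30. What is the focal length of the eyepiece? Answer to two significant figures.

In normal adjustment the tube length equals f_obj + f_eye and |M| = f_obj/f_eye.
So f_obj = 30 f_eye and 30 f_eye + f_eye = 77.5 cm, giving f_eye = 77.5/31 = 2.500 cm and f_obj = 75.000 cm.

2.5 cm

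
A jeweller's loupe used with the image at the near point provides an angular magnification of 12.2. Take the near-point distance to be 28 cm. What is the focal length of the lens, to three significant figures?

2.50 cm

For the image at the near point, M = 1 + D/f.
f = D/(M - 1) = 28/(12.2 - 1) = 2.500 cm.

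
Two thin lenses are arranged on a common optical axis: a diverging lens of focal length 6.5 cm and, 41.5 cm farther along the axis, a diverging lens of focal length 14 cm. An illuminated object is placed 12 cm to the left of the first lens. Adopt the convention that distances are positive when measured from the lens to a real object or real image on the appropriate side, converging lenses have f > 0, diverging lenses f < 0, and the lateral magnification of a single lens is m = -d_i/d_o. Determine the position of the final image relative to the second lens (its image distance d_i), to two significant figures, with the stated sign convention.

First lens: d_i1 = 1/(1/(-6.5) - 1/12) = -4.216 cm.
The intermediate image is virtual, 4.216 cm to the left of lens 1, so d_o2 = L - d_i1 = 41.5 - (-4.216) = 45.716 cm.
Second lens: d_i2 = 1/(1/(-14) - 1/(45.716)) = -10.718 cm.

-11 cm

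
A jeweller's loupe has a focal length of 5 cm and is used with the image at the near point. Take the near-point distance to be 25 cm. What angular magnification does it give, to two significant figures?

M = 1 + D/f = 1 + 25/5 = 6.000.

6.0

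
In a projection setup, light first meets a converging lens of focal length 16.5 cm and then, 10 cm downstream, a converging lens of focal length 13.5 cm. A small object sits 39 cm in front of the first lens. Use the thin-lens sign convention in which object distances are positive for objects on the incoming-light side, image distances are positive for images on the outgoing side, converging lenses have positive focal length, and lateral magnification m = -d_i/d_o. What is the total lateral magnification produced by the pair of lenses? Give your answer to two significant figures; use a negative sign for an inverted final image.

Applying the thin-lens equation to the first lens, 1/16.5 = 1/39 + 1/d_i1, which gives d_i1 = 28.600 cm.
Its lateral magnification is m_1 = -d_i1/d_o1 = -(28.600)/39 = -0.7333.
This image would form 28.600 cm past lens 1, i.e. 18.600 cm beyond lens 2, so it is a virtual object for lens 2: d_o2 = 10 - 28.600 = -18.600 cm.
Applying the thin-lens equation again with f_2 = 13.5 cm and d_o2 = -18.600 cm gives d_i2 = 7.822 cm.
m_2 = -(7.822)/(-18.600) = 0.4206.
The system's lateral magnification is m_1 m_2 = (-0.7333)(0.4206) = -0.3084.

-0.31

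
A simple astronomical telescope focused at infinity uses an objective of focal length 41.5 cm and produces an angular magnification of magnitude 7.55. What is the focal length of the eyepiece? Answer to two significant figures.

|M| = f_obj/f_eye, so f_eye = f_obj/|M| = 41.5/7.55 = 5.497 cm.

5.5 cm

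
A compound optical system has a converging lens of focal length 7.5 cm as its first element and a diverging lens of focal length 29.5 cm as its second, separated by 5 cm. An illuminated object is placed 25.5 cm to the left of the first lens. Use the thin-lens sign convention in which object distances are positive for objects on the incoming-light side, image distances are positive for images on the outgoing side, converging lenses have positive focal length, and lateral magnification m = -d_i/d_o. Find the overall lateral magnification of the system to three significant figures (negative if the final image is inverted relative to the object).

-0.515

Applying the thin-lens equation to the first lens, 1/7.5 = 1/25.5 + 1/d_i1, which gives d_i1 = 10.625 cm.
Its lateral magnification is m_1 = -d_i1/d_o1 = -(10.625)/25.5 = -0.4167.
This image would form 10.625 cm past lens 1, i.e. 5.625 cm beyond lens 2, so it is a virtual object for lens 2: d_o2 = 5 - 10.625 = -5.625 cm.
Applying the thin-lens equation again with f_2 = -29.5 cm and d_o2 = -5.625 cm gives d_i2 = 6.950 cm.
m_2 = -(6.950)/(-5.625) = 1.2356.
Total m = m_1 x m_2 = (-0.4167)(1.2356) = -0.5148.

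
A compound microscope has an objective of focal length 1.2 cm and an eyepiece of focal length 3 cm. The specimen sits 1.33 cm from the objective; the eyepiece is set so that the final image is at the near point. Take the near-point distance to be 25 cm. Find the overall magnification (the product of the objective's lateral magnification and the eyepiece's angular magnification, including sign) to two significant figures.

Objective: 1/d_i = 1/f_obj - 1/d_o = 1/1.2 - 1/1.33 = 0.08145 cm^-1, so d_i = 12.277 cm.
m_obj = -d_i/d_o = -12.277/1.33 = -9.231.
Eyepiece angular magnification (image at near point): M_eye = 1 + D/f_e = 1 + 25/3 = 9.333.
Overall M = m_obj x M_eye = (-9.231)(9.333) = -86.15.

-86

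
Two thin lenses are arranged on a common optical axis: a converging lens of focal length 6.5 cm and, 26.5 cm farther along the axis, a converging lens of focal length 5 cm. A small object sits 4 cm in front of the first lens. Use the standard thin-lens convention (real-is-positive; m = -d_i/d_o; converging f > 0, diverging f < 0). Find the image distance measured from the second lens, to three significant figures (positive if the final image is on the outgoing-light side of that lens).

5.78 cm

First lens: d_i1 = 1/(1/6.5 - 1/4) = -10.400 cm.
The intermediate image is virtual, 10.400 cm to the left of lens 1, so d_o2 = L - d_i1 = 26.5 - (-10.400) = 36.900 cm.
Second lens: d_i2 = 1/(1/5 - 1/(36.900)) = 5.784 cm.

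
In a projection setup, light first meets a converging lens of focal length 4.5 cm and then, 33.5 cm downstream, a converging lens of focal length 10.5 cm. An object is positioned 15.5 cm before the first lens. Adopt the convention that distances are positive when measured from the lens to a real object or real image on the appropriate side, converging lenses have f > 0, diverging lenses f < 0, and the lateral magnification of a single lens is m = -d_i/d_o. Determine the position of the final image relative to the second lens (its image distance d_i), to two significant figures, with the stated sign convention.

17 cm

First lens: d_i1 = 1/(1/4.5 - 1/15.5) = 6.341 cm.
That image sits 27.159 cm in front of the second lens, so d_o2 = 27.159 cm.
Second lens: d_i2 = 1/(1/10.5 - 1/(27.159)) = 17.118 cm.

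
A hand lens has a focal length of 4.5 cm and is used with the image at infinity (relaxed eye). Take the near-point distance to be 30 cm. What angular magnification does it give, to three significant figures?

M = D/f = 30/4.5 = 6.667.

6.67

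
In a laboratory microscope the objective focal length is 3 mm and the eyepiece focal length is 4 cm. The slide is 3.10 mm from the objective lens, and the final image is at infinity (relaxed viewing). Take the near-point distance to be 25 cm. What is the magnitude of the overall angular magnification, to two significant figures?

Convert to cm: f_obj = 3 mm = 0.3 cm; d_o = 3.10 mm = 0.31 cm.
Objective: 1/d_i = 1/f_obj - 1/d_o = 1/0.3 - 1/0.31 = 0.10753 cm^-1, so d_i = 9.300 cm.
m_obj = -d_i/d_o = -9.300/0.31 = -30.000.
Eyepiece angular magnification (image at infinity): M_eye = D/f_e = 25/4 = 6.250.
Overall M = m_obj x M_eye = (-30.000)(6.250) = -187.50.
|M| = 187.50.

190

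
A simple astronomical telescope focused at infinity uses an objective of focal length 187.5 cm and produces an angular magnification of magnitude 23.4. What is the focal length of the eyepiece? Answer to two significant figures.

|M| = f_obj/f_eye, so f_eye = f_obj/|M| = 187.5/23.4 = 8.013 cm.

8.0 cm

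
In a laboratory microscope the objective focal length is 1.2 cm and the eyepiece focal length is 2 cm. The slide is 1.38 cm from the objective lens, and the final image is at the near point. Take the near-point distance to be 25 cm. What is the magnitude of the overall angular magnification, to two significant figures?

90

Objective: 1/d_i = 1/f_obj - 1/d_o = 1/1.2 - 1/1.38 = 0.10870 cm^-1, so d_i = 9.200 cm.
m_obj = -d_i/d_o = -9.200/1.38 = -6.667.
Eyepiece angular magnification (image at near point): M_eye = 1 + D/f_e = 1 + 25/2 = 13.500.
Overall M = m_obj x M_eye = (-6.667)(13.500) = -90.00.
|M| = 90.00.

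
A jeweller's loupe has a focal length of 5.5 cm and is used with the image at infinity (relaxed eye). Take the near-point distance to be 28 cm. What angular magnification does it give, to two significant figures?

M = D/f = 28/5.5 = 5.091.

5.1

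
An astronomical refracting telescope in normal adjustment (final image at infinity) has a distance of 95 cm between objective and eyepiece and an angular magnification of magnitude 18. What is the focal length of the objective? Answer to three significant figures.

90.0 cm

In normal adjustment the tube length equals f_obj + f_eye and |M| = f_obj/f_eye.
So f_obj = 18 f_eye and 18 f_eye + f_eye = 95 cm, giving f_eye = 95/19 = 5.000 cm and f_obj = 90.000 cm.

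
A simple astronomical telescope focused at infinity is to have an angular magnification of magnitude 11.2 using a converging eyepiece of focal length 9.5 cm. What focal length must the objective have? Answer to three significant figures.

|M| = f_obj/|f_eye|, so f_obj = |M| x |f_eye| = 11.2 x 9.5 = 106.400 cm.

106 cm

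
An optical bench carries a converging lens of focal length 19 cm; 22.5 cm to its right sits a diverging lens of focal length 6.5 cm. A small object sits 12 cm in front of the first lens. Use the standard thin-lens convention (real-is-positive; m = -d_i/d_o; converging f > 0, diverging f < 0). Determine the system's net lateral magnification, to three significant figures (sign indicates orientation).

Lens 1: 1/d_i1 = 1/f_1 - 1/d_o1 = 1/19 - 1/12 = -0.03070 cm^-1, so d_i1 = -32.571 cm.
m_1 = -(-32.571)/12 = 2.7143.
With d_i1 < 0 the first image is virtual and lies on the object side; the object distance for lens 2 is d_o2 = 22.5 - (-32.571) = 55.071 cm.
Lens 2: 1/d_i2 = 1/f_2 - 1/d_o2 = 1/(-6.5) - 1/(55.071) = -0.17200 cm^-1, so d_i2 = -5.814 cm.
m_2 = -(-5.814)/(55.071) = 0.1056.
Overall magnification: m = m_1 m_2 = 0.2865.

0.287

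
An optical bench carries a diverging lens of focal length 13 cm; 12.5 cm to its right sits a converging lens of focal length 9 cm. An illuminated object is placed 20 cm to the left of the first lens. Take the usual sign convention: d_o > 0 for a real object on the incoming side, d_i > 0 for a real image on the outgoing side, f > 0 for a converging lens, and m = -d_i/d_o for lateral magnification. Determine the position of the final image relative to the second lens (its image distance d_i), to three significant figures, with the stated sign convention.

16.1 cm

First lens: d_i1 = 1/(1/(-13) - 1/20) = -7.879 cm.
With d_i1 < 0 the first image is virtual and lies on the object side; the object distance for lens 2 is d_o2 = 12.5 - (-7.879) = 20.379 cm.
Second lens: d_i2 = 1/(1/9 - 1/(20.379)) = 16.119 cm.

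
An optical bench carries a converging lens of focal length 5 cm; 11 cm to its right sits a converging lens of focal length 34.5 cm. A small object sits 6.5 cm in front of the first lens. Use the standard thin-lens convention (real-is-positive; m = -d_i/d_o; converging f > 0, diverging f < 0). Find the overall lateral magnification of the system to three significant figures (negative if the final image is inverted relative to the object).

First lens: d_i1 = 1/(1/5 - 1/6.5) = 21.667 cm.
m_1 = -(21.667)/6.5 = -3.3333.
Since 21.667 cm > 11 cm, the first image lies past the second lens and serves as a virtual object: d_o2 = L - d_i1 = -10.667 cm.
Second lens: d_i2 = 1/(1/34.5 - 1/(-10.667)) = 8.148 cm.
m_2 = -(8.148)/(-10.667) = 0.7638.
Overall magnification: m = m_1 m_2 = -2.5461.

-2.55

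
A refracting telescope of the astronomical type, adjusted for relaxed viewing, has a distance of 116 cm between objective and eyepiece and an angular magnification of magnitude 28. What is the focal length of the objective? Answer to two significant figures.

In normal adjustment the tube length equals f_obj + f_eye and |M| = f_obj/f_eye.
So f_obj = 28 f_eye and 28 f_eye + f_eye = 116 cm, giving f_eye = 116/29 = 4.000 cm and f_obj = 112.000 cm.

110 cm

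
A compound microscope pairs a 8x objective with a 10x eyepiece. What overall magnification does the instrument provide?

80

The overall magnification of a compound microscope is the product of the objective and eyepiece magnifications:
M = M_obj x M_eye = 8 x 10 = 80.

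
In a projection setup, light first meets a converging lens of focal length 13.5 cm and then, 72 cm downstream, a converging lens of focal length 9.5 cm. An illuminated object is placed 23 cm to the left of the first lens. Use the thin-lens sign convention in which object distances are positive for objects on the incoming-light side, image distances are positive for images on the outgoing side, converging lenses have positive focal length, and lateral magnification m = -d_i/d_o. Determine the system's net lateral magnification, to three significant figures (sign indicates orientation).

0.453

First lens: d_i1 = 1/(1/13.5 - 1/23) = 32.684 cm.
m_1 = -(32.684)/23 = -1.4211.
Object distance for lens 2: d_o2 = 72 - 32.684 = 39.316 cm.
Second lens: d_i2 = 1/(1/9.5 - 1/(39.316)) = 12.527 cm.
m_2 = -(12.527)/(39.316) = -0.3186.
Overall magnification: m = m_1 m_2 = 0.4528.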